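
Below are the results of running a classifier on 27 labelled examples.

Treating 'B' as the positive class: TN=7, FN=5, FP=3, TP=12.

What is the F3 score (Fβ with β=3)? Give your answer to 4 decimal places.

0.7143

Fβ = (1+β²)·TP / ((1+β²)·TP + β²·FN + FP), with β²=9
= 10·12 / (10·12 + 9·5 + 3) = 0.7143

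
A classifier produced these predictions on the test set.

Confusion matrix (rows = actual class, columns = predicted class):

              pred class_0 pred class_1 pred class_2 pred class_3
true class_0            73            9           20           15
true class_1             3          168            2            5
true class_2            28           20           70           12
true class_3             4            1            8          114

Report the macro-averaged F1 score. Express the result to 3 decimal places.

0.747

Per-class F1 score (2·TP/(2·TP+FP+FN)):
  class_0: TP=73, FP=3+28+4=35, FN=9+20+15=44 → 146/225 = 0.6489
  class_1: TP=168, FP=9+20+1=30, FN=3+2+5=10 → 336/376 = 0.8936
  class_2: TP=70, FP=20+2+8=30, FN=28+20+12=60 → 140/230 = 0.6087
  class_3: TP=114, FP=15+5+12=32, FN=4+1+8=13 → 228/273 = 0.8352
Macro-F1 score = mean = (0.6489 + 0.8936 + 0.6087 + 0.8352) / 4 = 0.747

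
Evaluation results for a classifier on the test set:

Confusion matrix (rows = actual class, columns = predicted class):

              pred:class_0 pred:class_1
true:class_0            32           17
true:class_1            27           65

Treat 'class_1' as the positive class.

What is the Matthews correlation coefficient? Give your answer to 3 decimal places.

0.347

MCC = (TP·TN − FP·FN) / √((TP+FP)(TP+FN)(TN+FP)(TN+FN))
Numerator = 65·32 − 17·27 = 1621
Denominator = √(82·92·49·59) = √21809704 = 4670.0861
MCC = 1621 / 4670.0861 = 0.347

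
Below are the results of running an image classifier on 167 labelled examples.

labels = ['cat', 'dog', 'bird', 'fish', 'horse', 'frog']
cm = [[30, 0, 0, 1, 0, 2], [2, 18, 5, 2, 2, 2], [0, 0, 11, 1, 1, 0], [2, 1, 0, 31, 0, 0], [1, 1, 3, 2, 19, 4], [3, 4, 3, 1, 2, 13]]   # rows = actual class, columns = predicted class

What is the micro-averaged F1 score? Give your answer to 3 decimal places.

0.731

Micro-averaging pools counts across classes: ΣTP=122, ΣFP=45, ΣFN=45.
Micro-F1 score = 2·TP/(2·TP+FP+FN) on pooled counts = 0.731 (equals overall accuracy in single-label multiclass).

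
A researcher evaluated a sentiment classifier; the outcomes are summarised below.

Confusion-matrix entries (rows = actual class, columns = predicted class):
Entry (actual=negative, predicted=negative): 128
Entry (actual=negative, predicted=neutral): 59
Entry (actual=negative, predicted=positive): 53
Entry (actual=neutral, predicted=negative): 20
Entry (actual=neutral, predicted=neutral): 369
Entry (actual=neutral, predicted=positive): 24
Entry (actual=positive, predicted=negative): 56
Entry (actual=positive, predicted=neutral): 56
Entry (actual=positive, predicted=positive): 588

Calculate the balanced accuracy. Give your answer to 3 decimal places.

0.756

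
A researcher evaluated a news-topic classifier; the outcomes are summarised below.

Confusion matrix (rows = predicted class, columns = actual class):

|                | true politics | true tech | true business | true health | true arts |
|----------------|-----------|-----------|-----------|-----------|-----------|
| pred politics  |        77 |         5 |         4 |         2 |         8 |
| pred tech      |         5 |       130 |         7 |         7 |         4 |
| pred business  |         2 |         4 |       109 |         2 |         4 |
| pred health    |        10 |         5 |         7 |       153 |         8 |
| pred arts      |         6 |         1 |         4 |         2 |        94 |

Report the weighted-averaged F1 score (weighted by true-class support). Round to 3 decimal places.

Per-class F1 score (2·TP/(2·TP+FP+FN)):
  politics: TP=77, FP=5+4+2+8=19, FN=5+2+10+6=23 → 154/196 = 0.7857
  tech: TP=130, FP=5+7+7+4=23, FN=5+4+5+1=15 → 260/298 = 0.8725
  business: TP=109, FP=2+4+2+4=12, FN=4+7+7+4=22 → 218/252 = 0.8651
  health: TP=153, FP=10+5+7+8=30, FN=2+7+2+2=13 → 306/349 = 0.8768
  arts: TP=94, FP=6+1+4+2=13, FN=8+4+4+8=24 → 188/225 = 0.8356
Weighted-F1 score = Σ (supportᵢ/N)·F1 scoreᵢ with N=660: (100/660)·0.7857 + (145/660)·0.8725 + (131/660)·0.8651 + (166/660)·0.8768 + (118/660)·0.8356 = 0.852

0.852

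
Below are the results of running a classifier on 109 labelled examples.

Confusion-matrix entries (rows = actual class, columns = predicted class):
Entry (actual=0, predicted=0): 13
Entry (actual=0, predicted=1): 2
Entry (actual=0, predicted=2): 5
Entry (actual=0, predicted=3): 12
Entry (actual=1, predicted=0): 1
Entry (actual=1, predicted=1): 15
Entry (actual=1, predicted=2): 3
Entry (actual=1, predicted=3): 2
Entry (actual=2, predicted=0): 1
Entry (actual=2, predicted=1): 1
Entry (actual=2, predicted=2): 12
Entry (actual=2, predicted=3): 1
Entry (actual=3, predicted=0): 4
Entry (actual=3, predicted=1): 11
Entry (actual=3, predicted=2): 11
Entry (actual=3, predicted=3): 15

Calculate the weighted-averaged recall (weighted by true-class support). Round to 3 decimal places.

Per-class recall (TP/(TP+FN)):
  0: TP=13, FN=2+5+12=19 → 13/32 = 0.4063
  1: TP=15, FN=1+3+2=6 → 15/21 = 0.7143
  2: TP=12, FN=1+1+1=3 → 12/15 = 0.8000
  3: TP=15, FN=4+11+11=26 → 15/41 = 0.3659
Weighted-recall = Σ (supportᵢ/N)·recallᵢ with N=109: (32/109)·0.4063 + (21/109)·0.7143 + (15/109)·0.8000 + (41/109)·0.3659 = 0.505

0.505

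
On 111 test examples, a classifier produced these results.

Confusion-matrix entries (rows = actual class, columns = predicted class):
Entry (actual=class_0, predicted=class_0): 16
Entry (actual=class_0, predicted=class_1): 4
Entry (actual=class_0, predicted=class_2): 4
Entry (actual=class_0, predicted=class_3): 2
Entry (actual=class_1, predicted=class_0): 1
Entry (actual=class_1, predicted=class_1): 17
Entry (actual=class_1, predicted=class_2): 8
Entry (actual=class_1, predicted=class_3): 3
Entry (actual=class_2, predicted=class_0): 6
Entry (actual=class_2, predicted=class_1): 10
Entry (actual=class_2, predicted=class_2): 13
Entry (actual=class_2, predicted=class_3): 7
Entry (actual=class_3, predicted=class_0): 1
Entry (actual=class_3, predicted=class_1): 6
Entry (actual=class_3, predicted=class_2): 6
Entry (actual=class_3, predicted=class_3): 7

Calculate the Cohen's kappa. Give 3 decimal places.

0.295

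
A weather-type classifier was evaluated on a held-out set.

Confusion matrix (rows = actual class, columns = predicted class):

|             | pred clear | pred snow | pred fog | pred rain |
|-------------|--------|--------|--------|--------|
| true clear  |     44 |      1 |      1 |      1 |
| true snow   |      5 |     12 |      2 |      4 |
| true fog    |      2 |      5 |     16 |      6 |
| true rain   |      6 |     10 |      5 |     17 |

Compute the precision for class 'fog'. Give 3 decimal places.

0.667

Treat 'fog' as positive and all other classes as negative.
precision = TP/(TP+FP).
fog: TP=16, FP=1+2+5=8 → 16/24 = 0.6667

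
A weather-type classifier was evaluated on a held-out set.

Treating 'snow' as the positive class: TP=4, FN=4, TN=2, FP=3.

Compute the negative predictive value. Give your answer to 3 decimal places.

0.333

NPV = TN/(TN+FN) = 2/(2+4) = 0.333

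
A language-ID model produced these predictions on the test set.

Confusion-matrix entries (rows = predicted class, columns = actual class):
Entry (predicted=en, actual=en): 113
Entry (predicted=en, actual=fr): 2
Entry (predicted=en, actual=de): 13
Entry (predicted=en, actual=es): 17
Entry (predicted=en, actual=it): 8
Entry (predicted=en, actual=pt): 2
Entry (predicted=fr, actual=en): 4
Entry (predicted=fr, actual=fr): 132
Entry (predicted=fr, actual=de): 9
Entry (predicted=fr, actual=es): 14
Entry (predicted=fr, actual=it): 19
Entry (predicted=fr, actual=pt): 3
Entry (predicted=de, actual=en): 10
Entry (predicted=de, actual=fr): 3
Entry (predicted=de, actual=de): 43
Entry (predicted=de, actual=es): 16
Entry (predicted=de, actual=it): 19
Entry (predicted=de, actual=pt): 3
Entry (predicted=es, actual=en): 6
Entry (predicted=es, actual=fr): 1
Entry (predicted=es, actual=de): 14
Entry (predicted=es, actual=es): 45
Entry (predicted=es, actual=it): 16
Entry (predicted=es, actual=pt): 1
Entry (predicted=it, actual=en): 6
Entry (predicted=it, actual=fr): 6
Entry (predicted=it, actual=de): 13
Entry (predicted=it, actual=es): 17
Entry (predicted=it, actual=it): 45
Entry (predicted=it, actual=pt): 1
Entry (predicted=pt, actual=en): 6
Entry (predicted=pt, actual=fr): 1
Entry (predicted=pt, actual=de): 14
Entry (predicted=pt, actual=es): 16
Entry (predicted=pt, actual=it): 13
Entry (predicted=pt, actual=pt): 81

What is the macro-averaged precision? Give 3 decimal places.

Per-class precision (TP/(TP+FP)):
  en: TP=113, FP=2+13+17+8+2=42 → 113/155 = 0.7290
  fr: TP=132, FP=4+9+14+19+3=49 → 132/181 = 0.7293
  de: TP=43, FP=10+3+16+19+3=51 → 43/94 = 0.4574
  es: TP=45, FP=6+1+14+16+1=38 → 45/83 = 0.5422
  it: TP=45, FP=6+6+13+17+1=43 → 45/88 = 0.5114
  pt: TP=81, FP=6+1+14+16+13=50 → 81/131 = 0.6183
Macro-precision = mean = (0.7290 + 0.7293 + 0.4574 + 0.5422 + 0.5114 + 0.6183) / 6 = 0.598

0.598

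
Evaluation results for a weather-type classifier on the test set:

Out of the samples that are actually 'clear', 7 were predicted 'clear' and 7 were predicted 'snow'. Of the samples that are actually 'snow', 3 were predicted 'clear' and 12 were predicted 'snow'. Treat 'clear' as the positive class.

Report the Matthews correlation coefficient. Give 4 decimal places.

0.3154

MCC = (TP·TN − FP·FN) / √((TP+FP)(TP+FN)(TN+FP)(TN+FN))
Numerator = 7·12 − 3·7 = 63
Denominator = √(10·14·15·19) = √39900 = 199.7498
MCC = 63 / 199.7498 = 0.3154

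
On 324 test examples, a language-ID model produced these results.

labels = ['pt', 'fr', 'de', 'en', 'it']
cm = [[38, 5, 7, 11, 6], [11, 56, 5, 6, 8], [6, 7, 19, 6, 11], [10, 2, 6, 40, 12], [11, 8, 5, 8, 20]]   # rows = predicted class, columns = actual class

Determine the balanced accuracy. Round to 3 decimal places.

Balanced accuracy = mean of per-class recall.
  pt: recall = 38/76 = 0.5000
  fr: recall = 56/78 = 0.7179
  de: recall = 19/42 = 0.4524
  en: recall = 40/71 = 0.5634
  it: recall = 20/57 = 0.3509
Mean = (0.5000 + 0.7179 + 0.4524 + 0.5634 + 0.3509) / 5 = 0.517

0.517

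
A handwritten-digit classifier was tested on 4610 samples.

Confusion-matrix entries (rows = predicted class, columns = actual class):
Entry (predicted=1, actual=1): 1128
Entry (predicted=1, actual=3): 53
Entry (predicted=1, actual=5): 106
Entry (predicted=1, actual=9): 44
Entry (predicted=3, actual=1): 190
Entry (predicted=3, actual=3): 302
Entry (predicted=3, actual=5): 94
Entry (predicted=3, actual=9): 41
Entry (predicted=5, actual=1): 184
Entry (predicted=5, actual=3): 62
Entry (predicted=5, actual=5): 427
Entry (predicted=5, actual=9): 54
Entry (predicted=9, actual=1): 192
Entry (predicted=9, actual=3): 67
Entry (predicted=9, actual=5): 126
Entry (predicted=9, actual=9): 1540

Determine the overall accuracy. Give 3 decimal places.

0.737

Accuracy = trace / total = (1128+302+427+1540=3397) / 4610 = 3397/4610 = 0.737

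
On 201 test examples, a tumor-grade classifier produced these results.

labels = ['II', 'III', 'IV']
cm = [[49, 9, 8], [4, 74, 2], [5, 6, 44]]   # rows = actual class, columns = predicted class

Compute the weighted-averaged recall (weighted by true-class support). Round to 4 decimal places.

Per-class recall (TP/(TP+FN)):
  II: TP=49, FN=9+8=17 → 49/66 = 0.74242
  III: TP=74, FN=4+2=6 → 74/80 = 0.92500
  IV: TP=44, FN=5+6=11 → 44/55 = 0.80000
Weighted-recall = Σ (supportᵢ/N)·recallᵢ with N=201: (66/201)·0.74242 + (80/201)·0.92500 + (55/201)·0.80000 = 0.8308

0.8308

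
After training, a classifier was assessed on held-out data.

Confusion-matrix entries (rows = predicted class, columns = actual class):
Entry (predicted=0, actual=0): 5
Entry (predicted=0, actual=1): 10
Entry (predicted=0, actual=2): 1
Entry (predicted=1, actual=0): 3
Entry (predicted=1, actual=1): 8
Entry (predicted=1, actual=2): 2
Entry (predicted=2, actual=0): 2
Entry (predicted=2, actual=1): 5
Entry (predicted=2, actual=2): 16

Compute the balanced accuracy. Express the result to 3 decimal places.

0.563

Balanced accuracy = mean of per-class recall.
  0: recall = 5/10 = 0.5000
  1: recall = 8/23 = 0.3478
  2: recall = 16/19 = 0.8421
Mean = (0.5000 + 0.3478 + 0.8421) / 3 = 0.563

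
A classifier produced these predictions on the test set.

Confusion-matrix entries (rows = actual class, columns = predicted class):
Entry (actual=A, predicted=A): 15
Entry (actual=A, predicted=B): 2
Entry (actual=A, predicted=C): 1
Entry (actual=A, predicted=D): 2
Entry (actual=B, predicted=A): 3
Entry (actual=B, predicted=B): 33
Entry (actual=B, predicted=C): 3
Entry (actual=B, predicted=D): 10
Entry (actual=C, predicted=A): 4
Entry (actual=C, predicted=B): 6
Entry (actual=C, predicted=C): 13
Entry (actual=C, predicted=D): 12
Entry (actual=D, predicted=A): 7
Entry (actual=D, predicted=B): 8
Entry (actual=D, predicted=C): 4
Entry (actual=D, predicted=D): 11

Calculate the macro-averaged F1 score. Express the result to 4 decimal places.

Per-class F1 score (2·TP/(2·TP+FP+FN)):
  A: TP=15, FP=3+4+7=14, FN=2+1+2=5 → 30/49 = 0.61224
  B: TP=33, FP=2+6+8=16, FN=3+3+10=16 → 66/98 = 0.67347
  C: TP=13, FP=1+3+4=8, FN=4+6+12=22 → 26/56 = 0.46429
  D: TP=11, FP=2+10+12=24, FN=7+8+4=19 → 22/65 = 0.33846
Macro-F1 score = mean = (0.61224 + 0.67347 + 0.46429 + 0.33846) / 4 = 0.5221

0.5221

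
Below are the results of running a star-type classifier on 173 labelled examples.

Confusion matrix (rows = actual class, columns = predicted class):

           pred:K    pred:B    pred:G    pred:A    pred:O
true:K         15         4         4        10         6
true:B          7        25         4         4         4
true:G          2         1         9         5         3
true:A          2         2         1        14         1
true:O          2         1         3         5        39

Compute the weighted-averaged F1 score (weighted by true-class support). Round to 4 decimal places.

0.5915

Per-class F1 score (2·TP/(2·TP+FP+FN)):
  K: TP=15, FP=7+2+2+2=13, FN=4+4+10+6=24 → 30/67 = 0.44776
  B: TP=25, FP=4+1+2+1=8, FN=7+4+4+4=19 → 50/77 = 0.64935
  G: TP=9, FP=4+4+1+3=12, FN=2+1+5+3=11 → 18/41 = 0.43902
  A: TP=14, FP=10+4+5+5=24, FN=2+2+1+1=6 → 28/58 = 0.48276
  O: TP=39, FP=6+4+3+1=14, FN=2+1+3+5=11 → 78/103 = 0.75728
Weighted-F1 score = Σ (supportᵢ/N)·F1 scoreᵢ with N=173: (39/173)·0.44776 + (44/173)·0.64935 + (20/173)·0.43902 + (20/173)·0.48276 + (50/173)·0.75728 = 0.5915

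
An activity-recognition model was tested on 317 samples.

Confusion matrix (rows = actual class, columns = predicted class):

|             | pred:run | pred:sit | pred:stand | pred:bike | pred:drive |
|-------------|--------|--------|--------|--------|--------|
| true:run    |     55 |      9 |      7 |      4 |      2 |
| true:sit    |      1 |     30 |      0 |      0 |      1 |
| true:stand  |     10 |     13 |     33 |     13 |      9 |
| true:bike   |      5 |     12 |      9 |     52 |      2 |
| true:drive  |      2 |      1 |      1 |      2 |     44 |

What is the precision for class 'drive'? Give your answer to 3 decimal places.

0.759

One-vs-rest for 'drive': TP = diagonal; FP = other classes predicted 'drive'; FN = 'drive' predicted as other.
precision = TP/(TP+FP).
drive: TP=44, FP=2+1+9+2=14 → 44/58 = 0.7586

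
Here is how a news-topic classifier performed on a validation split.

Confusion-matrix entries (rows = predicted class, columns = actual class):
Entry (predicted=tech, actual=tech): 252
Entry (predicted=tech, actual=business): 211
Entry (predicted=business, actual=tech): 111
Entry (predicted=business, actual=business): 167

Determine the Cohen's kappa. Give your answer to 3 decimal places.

Observed agreement pₒ = trace/N = 419/741 = 0.5655
Expected agreement pₑ = Σ (rowᵢ·colᵢ)/N² = (363·463 + 378·278)/741² = 0.4975
κ = (pₒ − pₑ)/(1 − pₑ) = (0.5655 − 0.4975)/(1 − 0.4975) = 0.135

0.135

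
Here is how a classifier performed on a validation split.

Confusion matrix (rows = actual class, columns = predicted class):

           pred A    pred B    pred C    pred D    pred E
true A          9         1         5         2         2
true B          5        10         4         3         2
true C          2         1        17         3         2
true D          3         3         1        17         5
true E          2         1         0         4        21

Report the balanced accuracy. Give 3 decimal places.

Balanced accuracy = mean of per-class recall.
  A: recall = 9/19 = 0.4737
  B: recall = 10/24 = 0.4167
  C: recall = 17/25 = 0.6800
  D: recall = 17/29 = 0.5862
  E: recall = 21/28 = 0.7500
Mean = (0.4737 + 0.4167 + 0.6800 + 0.5862 + 0.7500) / 5 = 0.581

0.581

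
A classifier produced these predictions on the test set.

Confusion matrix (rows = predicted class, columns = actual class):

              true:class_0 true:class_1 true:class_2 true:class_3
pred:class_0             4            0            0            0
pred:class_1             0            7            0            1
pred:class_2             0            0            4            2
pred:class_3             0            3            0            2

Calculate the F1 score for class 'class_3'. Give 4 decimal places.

0.4000

Treat 'class_3' as positive and all other classes as negative.
F1 score = 2·TP/(2·TP+FP+FN).
class_3: TP=2, FP=0+3+0=3, FN=0+1+2=3 → 4/10 = 0.40000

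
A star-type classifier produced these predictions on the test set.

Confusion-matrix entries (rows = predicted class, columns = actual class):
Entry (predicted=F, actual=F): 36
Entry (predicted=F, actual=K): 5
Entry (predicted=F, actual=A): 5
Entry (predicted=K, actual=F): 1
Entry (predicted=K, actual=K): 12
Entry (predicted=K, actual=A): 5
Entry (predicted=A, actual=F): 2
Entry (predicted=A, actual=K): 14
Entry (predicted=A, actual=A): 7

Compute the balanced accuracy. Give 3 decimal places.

Balanced accuracy = mean of per-class recall.
  F: recall = 36/39 = 0.9231
  K: recall = 12/31 = 0.3871
  A: recall = 7/17 = 0.4118
Mean = (0.9231 + 0.3871 + 0.4118) / 3 = 0.574

0.574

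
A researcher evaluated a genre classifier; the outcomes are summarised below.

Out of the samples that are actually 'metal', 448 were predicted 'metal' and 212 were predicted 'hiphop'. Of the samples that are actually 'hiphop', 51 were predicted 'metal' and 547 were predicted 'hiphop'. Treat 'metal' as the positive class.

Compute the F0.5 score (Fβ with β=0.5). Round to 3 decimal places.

0.843

Fβ = (1+β²)·TP / ((1+β²)·TP + β²·FN + FP), with β²=1/4
= 1.25·448 / (1.25·448 + 0.25·212 + 51) = 0.843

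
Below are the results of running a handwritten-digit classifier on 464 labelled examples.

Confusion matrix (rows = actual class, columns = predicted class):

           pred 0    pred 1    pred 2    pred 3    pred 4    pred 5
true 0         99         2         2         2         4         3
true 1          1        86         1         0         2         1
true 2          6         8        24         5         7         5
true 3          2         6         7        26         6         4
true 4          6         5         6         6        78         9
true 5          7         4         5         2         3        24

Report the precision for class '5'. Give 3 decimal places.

One-vs-rest for '5': TP = diagonal; FP = other classes predicted '5'; FN = '5' predicted as other.
precision = TP/(TP+FP).
5: TP=24, FP=3+1+5+4+9=22 → 24/46 = 0.5217

0.522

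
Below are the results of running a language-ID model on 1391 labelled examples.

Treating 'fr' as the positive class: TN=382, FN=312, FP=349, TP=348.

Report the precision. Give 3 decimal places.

Precision = TP/(TP+FP) = 348/(348+349) = 348/697 = 0.499

0.499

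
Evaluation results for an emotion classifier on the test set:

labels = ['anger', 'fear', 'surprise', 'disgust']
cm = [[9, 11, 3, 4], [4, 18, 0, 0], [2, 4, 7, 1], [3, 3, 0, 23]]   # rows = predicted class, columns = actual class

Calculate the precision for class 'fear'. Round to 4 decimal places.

0.8182

Take TP from the diagonal, FP from the rest of the 'fear' prediction marginal, FN from the rest of the 'fear' actual marginal.
precision = TP/(TP+FP).
fear: TP=18, FP=4+0+0=4 → 18/22 = 0.81818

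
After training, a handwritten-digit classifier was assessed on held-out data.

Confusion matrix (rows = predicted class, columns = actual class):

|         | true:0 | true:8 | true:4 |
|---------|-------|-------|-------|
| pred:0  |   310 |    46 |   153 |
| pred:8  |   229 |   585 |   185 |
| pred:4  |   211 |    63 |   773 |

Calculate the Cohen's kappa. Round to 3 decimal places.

0.472

Observed agreement pₒ = trace/N = 1668/2555 = 0.6528
Expected agreement pₑ = Σ (rowᵢ·colᵢ)/N² = (750·509 + 694·999 + 1111·1047)/2555² = 0.3429
κ = (pₒ − pₑ)/(1 − pₑ) = (0.6528 − 0.3429)/(1 − 0.3429) = 0.472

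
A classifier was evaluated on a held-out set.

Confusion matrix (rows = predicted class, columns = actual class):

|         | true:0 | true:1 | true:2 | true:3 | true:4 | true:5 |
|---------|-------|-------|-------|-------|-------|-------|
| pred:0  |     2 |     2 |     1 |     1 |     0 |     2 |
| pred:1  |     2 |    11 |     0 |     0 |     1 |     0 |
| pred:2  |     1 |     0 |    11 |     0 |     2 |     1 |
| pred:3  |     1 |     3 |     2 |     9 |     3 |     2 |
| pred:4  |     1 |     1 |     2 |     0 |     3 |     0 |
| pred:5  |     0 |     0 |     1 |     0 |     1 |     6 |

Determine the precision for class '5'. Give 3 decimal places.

0.750

One-vs-rest for '5': TP = diagonal; FP = other classes predicted '5'; FN = '5' predicted as other.
precision = TP/(TP+FP).
5: TP=6, FP=0+0+1+0+1=2 → 6/8 = 0.7500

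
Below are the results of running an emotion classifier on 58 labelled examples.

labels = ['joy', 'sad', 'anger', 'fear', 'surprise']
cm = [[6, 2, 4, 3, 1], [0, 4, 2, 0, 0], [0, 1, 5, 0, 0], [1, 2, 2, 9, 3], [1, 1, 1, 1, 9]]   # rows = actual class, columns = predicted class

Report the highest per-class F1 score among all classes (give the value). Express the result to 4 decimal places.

Per-class F1 score (2·TP/(2·TP+FP+FN)):
  joy: TP=6, FP=0+0+1+1=2, FN=2+4+3+1=10 → 12/24 = 0.50000
  sad: TP=4, FP=2+1+2+1=6, FN=0+2+0+0=2 → 8/16 = 0.50000
  anger: TP=5, FP=4+2+2+1=9, FN=0+1+0+0=1 → 10/20 = 0.50000
  fear: TP=9, FP=3+0+0+1=4, FN=1+2+2+3=8 → 18/30 = 0.60000
  surprise: TP=9, FP=1+0+0+3=4, FN=1+1+1+1=4 → 18/26 = 0.69231
Highest is class 'surprise' with F1 score = 0.6923.

0.6923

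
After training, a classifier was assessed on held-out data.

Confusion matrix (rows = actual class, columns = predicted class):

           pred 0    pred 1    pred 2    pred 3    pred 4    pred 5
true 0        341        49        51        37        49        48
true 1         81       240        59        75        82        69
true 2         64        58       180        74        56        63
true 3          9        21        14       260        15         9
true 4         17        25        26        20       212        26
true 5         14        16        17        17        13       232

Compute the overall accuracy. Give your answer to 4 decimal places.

Accuracy = trace / total = (341+240+180+260+212+232=1465) / 2639 = 1465/2639 = 0.5551

0.5551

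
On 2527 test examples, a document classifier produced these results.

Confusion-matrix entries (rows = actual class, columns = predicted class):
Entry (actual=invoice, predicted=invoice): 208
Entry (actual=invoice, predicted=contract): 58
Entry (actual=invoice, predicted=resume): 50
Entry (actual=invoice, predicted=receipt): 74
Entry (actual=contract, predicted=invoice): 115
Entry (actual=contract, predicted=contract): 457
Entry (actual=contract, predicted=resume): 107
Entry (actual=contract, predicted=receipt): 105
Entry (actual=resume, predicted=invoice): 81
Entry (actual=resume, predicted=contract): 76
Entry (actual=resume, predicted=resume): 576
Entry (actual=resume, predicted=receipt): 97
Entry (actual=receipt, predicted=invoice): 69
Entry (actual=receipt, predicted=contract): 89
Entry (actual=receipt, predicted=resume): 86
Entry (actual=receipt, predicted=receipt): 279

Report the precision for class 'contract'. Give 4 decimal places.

0.6721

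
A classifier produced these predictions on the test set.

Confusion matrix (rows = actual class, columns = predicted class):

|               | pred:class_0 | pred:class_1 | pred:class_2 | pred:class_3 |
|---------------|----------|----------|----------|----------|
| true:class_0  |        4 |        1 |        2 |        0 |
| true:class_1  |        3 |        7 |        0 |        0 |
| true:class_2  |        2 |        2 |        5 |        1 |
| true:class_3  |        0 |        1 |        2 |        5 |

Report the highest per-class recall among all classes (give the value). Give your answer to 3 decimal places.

0.700

Per-class recall (TP/(TP+FN)):
  class_0: TP=4, FN=1+2+0=3 → 4/7 = 0.5714
  class_1: TP=7, FN=3+0+0=3 → 7/10 = 0.7000
  class_2: TP=5, FN=2+2+1=5 → 5/10 = 0.5000
  class_3: TP=5, FN=0+1+2=3 → 5/8 = 0.6250
Highest is class 'class_1' with recall = 0.700.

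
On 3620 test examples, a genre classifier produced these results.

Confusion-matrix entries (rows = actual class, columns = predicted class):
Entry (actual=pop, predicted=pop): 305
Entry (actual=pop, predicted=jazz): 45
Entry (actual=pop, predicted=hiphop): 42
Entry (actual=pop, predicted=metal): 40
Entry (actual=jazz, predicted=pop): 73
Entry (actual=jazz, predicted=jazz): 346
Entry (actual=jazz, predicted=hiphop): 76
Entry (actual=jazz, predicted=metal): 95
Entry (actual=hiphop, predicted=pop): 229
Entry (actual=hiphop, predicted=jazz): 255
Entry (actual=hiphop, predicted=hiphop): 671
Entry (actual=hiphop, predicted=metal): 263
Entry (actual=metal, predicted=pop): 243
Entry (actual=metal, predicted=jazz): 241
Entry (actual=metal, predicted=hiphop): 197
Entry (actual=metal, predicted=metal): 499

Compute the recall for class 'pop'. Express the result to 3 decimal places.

Take TP from the diagonal, FP from the rest of the 'pop' prediction marginal, FN from the rest of the 'pop' actual marginal.
recall = TP/(TP+FN).
pop: TP=305, FN=45+42+40=127 → 305/432 = 0.7060

0.706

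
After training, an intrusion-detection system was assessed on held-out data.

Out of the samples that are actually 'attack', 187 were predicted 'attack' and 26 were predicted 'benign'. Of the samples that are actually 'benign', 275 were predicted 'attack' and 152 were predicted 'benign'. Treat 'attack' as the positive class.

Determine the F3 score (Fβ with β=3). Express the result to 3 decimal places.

Fβ = (1+β²)·TP / ((1+β²)·TP + β²·FN + FP), with β²=9
= 10·187 / (10·187 + 9·26 + 275) = 0.786

0.786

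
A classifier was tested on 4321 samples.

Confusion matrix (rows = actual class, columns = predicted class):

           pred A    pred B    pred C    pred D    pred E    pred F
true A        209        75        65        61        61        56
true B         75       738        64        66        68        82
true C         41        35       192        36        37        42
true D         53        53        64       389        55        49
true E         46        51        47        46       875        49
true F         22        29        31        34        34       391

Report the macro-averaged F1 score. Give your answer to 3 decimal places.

0.604

Per-class F1 score (2·TP/(2·TP+FP+FN)):
  A: TP=209, FP=75+41+53+46+22=237, FN=75+65+61+61+56=318 → 418/973 = 0.4296
  B: TP=738, FP=75+35+53+51+29=243, FN=75+64+66+68+82=355 → 1476/2074 = 0.7117
  C: TP=192, FP=65+64+64+47+31=271, FN=41+35+36+37+42=191 → 384/846 = 0.4539
  D: TP=389, FP=61+66+36+46+34=243, FN=53+53+64+55+49=274 → 778/1295 = 0.6008
  E: TP=875, FP=61+68+37+55+34=255, FN=46+51+47+46+49=239 → 1750/2244 = 0.7799
  F: TP=391, FP=56+82+42+49+49=278, FN=22+29+31+34+34=150 → 782/1210 = 0.6463
Macro-F1 score = mean = (0.4296 + 0.7117 + 0.4539 + 0.6008 + 0.7799 + 0.6463) / 6 = 0.604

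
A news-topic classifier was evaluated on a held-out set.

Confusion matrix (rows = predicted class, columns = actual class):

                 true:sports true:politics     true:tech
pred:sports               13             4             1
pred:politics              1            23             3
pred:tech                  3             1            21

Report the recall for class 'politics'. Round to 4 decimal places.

Take TP from the diagonal, FP from the rest of the 'politics' prediction marginal, FN from the rest of the 'politics' actual marginal.
recall = TP/(TP+FN).
politics: TP=23, FN=4+1=5 → 23/28 = 0.82143

0.8214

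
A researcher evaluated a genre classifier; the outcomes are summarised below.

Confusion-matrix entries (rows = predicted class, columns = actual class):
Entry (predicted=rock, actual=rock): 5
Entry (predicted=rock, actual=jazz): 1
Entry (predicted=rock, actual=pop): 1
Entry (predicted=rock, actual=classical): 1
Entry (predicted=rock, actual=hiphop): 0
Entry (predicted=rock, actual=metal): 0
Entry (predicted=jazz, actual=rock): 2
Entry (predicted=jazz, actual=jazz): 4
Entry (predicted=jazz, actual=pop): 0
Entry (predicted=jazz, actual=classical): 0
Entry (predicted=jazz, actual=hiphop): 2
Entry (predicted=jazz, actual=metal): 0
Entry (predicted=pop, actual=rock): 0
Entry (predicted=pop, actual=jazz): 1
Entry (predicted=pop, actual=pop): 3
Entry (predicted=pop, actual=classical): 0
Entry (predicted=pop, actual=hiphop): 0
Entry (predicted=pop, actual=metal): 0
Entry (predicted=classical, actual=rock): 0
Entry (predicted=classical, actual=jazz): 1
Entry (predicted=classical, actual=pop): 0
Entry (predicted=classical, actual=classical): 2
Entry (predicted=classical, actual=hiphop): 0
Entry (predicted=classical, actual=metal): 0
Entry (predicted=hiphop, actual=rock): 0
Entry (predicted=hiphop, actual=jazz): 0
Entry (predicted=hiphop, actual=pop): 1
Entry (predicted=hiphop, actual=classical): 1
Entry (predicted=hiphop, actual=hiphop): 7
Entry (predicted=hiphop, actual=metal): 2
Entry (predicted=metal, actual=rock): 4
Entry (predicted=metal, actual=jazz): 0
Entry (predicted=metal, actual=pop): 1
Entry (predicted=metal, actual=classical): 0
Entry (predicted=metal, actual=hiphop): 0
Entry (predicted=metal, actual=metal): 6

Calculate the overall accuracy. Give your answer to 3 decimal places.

Accuracy = trace / total = (5+4+3+2+7+6=27) / 45 = 27/45 = 0.600

0.600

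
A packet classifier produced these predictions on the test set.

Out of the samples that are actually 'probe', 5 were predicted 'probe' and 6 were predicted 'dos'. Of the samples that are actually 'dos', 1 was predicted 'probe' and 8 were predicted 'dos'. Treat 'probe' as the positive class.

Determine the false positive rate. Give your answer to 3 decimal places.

FPR = FP/(FP+TN) = 1/(1+8) = 0.111

0.111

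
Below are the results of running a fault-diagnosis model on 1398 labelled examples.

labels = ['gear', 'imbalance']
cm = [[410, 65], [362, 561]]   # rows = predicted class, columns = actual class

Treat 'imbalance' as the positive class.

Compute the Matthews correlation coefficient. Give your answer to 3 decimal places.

MCC = (TP·TN − FP·FN) / √((TP+FP)(TP+FN)(TN+FP)(TN+FN))
Numerator = 561·410 − 362·65 = 206480
Denominator = √(923·626·772·475) = √211878526600 = 460302.6467
MCC = 206480 / 460302.6467 = 0.449

0.449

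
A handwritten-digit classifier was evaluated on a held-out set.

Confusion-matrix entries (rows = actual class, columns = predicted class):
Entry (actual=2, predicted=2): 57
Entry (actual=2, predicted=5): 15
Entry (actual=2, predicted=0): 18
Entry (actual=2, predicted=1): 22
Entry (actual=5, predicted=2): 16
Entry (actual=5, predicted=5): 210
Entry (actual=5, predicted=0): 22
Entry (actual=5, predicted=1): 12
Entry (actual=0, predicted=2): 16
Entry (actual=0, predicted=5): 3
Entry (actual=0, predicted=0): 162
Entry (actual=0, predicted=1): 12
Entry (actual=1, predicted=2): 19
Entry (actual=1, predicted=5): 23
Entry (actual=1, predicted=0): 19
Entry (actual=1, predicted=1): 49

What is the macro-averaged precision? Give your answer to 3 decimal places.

Per-class precision (TP/(TP+FP)):
  2: TP=57, FP=16+16+19=51 → 57/108 = 0.5278
  5: TP=210, FP=15+3+23=41 → 210/251 = 0.8367
  0: TP=162, FP=18+22+19=59 → 162/221 = 0.7330
  1: TP=49, FP=22+12+12=46 → 49/95 = 0.5158
Macro-precision = mean = (0.5278 + 0.8367 + 0.7330 + 0.5158) / 4 = 0.653

0.653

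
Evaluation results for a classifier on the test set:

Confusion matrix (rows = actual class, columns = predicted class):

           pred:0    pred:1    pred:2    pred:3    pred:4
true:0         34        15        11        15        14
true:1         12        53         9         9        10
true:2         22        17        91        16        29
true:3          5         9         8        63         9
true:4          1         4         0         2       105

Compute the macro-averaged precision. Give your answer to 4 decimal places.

0.5987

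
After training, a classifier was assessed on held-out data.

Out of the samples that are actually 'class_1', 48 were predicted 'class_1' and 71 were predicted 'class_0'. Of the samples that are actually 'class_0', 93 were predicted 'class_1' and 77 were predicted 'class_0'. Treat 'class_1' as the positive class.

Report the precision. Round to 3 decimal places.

Precision = TP/(TP+FP) = 48/(48+93) = 48/141 = 0.340

0.340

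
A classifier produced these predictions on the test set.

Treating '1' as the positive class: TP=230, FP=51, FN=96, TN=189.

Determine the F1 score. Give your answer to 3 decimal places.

Precision = TP/(TP+FP) = 230/281 = 0.8185
Recall = TP/(TP+FN) = 230/326 = 0.7055
F1 = 2·TP/(2·TP+FP+FN) = 460/607 = 0.758

0.758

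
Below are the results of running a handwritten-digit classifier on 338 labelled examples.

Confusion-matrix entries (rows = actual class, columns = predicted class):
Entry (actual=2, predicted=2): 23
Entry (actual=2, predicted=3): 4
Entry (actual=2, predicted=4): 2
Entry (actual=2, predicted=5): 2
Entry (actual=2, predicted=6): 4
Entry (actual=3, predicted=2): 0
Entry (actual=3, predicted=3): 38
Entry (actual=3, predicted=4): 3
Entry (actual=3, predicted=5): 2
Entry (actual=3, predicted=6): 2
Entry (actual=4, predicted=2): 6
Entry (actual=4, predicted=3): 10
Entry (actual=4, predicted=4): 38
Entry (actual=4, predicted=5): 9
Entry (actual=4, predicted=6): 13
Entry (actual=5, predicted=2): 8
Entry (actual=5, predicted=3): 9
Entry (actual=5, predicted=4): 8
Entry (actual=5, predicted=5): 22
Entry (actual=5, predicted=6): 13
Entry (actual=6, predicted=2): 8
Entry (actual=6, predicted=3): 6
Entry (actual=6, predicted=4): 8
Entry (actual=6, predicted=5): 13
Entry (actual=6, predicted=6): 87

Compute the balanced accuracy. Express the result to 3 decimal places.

0.616

Balanced accuracy = mean of per-class recall.
  2: recall = 23/35 = 0.6571
  3: recall = 38/45 = 0.8444
  4: recall = 38/76 = 0.5000
  5: recall = 22/60 = 0.3667
  6: recall = 87/122 = 0.7131
Mean = (0.6571 + 0.8444 + 0.5000 + 0.3667 + 0.7131) / 5 = 0.616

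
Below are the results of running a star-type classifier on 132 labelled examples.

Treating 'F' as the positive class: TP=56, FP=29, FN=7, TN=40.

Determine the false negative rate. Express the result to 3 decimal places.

0.111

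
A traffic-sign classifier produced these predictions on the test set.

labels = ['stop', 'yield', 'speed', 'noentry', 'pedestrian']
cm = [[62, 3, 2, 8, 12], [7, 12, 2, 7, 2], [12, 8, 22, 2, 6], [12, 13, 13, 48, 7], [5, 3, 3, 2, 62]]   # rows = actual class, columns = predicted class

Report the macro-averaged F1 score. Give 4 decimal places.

Per-class F1 score (2·TP/(2·TP+FP+FN)):
  stop: TP=62, FP=7+12+12+5=36, FN=3+2+8+12=25 → 124/185 = 0.67027
  yield: TP=12, FP=3+8+13+3=27, FN=7+2+7+2=18 → 24/69 = 0.34783
  speed: TP=22, FP=2+2+13+3=20, FN=12+8+2+6=28 → 44/92 = 0.47826
  noentry: TP=48, FP=8+7+2+2=19, FN=12+13+13+7=45 → 96/160 = 0.60000
  pedestrian: TP=62, FP=12+2+6+7=27, FN=5+3+3+2=13 → 124/164 = 0.75610
Macro-F1 score = mean = (0.67027 + 0.34783 + 0.47826 + 0.60000 + 0.75610) / 5 = 0.5705

0.5705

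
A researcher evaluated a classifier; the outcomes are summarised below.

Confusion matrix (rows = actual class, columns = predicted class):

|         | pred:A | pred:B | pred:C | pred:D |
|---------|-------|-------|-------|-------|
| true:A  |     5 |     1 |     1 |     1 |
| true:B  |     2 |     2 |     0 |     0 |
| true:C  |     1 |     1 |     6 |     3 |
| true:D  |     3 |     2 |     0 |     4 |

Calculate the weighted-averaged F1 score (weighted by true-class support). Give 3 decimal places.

Per-class F1 score (2·TP/(2·TP+FP+FN)):
  A: TP=5, FP=2+1+3=6, FN=1+1+1=3 → 10/19 = 0.5263
  B: TP=2, FP=1+1+2=4, FN=2+0+0=2 → 4/10 = 0.4000
  C: TP=6, FP=1+0+0=1, FN=1+1+3=5 → 12/18 = 0.6667
  D: TP=4, FP=1+0+3=4, FN=3+2+0=5 → 8/17 = 0.4706
Weighted-F1 score = Σ (supportᵢ/N)·F1 scoreᵢ with N=32: (8/32)·0.5263 + (4/32)·0.4000 + (11/32)·0.6667 + (9/32)·0.4706 = 0.543

0.543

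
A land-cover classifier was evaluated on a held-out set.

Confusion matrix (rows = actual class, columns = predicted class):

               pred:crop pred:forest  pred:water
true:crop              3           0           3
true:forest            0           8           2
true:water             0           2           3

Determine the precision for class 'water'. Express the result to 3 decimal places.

One-vs-rest for 'water': TP = diagonal; FP = other classes predicted 'water'; FN = 'water' predicted as other.
precision = TP/(TP+FP).
water: TP=3, FP=3+2=5 → 3/8 = 0.3750

0.375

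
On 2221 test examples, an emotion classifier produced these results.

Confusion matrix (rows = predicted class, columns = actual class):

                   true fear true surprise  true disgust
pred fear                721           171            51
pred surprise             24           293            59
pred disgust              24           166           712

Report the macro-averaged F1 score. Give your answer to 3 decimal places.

0.750

Per-class F1 score (2·TP/(2·TP+FP+FN)):
  fear: TP=721, FP=171+51=222, FN=24+24=48 → 1442/1712 = 0.8423
  surprise: TP=293, FP=24+59=83, FN=171+166=337 → 586/1006 = 0.5825
  disgust: TP=712, FP=24+166=190, FN=51+59=110 → 1424/1724 = 0.8260
Macro-F1 score = mean = (0.8423 + 0.5825 + 0.8260) / 3 = 0.750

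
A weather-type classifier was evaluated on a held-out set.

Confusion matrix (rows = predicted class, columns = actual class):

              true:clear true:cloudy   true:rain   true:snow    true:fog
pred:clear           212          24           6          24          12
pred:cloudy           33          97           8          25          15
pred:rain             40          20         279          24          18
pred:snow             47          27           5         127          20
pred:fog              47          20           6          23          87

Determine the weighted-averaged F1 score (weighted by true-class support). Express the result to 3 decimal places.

Per-class F1 score (2·TP/(2·TP+FP+FN)):
  clear: TP=212, FP=24+6+24+12=66, FN=33+40+47+47=167 → 424/657 = 0.6454
  cloudy: TP=97, FP=33+8+25+15=81, FN=24+20+27+20=91 → 194/366 = 0.5301
  rain: TP=279, FP=40+20+24+18=102, FN=6+8+5+6=25 → 558/685 = 0.8146
  snow: TP=127, FP=47+27+5+20=99, FN=24+25+24+23=96 → 254/449 = 0.5657
  fog: TP=87, FP=47+20+6+23=96, FN=12+15+18+20=65 → 174/335 = 0.5194
Weighted-F1 score = Σ (supportᵢ/N)·F1 scoreᵢ with N=1246: (379/1246)·0.6454 + (188/1246)·0.5301 + (304/1246)·0.8146 + (223/1246)·0.5657 + (152/1246)·0.5194 = 0.640

0.640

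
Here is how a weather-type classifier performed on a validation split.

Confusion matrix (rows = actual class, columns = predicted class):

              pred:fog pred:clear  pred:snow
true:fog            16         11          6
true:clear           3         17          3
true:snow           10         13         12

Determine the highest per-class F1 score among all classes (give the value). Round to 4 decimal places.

Per-class F1 score (2·TP/(2·TP+FP+FN)):
  fog: TP=16, FP=3+10=13, FN=11+6=17 → 32/62 = 0.51613
  clear: TP=17, FP=11+13=24, FN=3+3=6 → 34/64 = 0.53125
  snow: TP=12, FP=6+3=9, FN=10+13=23 → 24/56 = 0.42857
Highest is class 'clear' with F1 score = 0.5313.

0.5313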